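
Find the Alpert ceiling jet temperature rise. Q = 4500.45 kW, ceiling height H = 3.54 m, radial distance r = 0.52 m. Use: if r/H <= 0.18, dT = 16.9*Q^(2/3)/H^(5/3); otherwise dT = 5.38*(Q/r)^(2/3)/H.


r/H = 0.52 / 3.54 = 0.14689
r/H <= 0.18, so dT = 16.9*Q^(2/3)/H^(5/3)
Q^(2/3) = 272.59
H^(5/3) = 8.2225
dT = 16.9 * 272.59 / 8.2225 = 560.25 K

560.25 K


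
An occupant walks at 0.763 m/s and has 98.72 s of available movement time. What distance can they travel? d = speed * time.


d = 0.763 * 98.72 = 75.323 m

75.323 m


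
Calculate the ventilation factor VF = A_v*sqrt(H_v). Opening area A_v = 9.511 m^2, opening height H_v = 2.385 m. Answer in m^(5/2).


sqrt(H_v) = 1.5443
VF = 9.511 * 1.5443 = 14.688 m^(5/2)

14.688 m^(5/2)


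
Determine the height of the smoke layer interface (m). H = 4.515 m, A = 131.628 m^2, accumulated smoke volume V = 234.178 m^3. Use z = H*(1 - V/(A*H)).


V/(A*H) = 0.39404
1 - 0.39404 = 0.60596
z = 4.515 * 0.60596 = 2.7359 m

2.7359 m


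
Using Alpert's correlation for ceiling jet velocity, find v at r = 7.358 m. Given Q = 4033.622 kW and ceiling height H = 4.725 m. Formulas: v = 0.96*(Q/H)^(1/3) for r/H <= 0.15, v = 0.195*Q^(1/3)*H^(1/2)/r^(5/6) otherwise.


r/H = 7.358 / 4.725 = 1.5572
r/H > 0.15, so v = 0.195*Q^(1/3)*H^(1/2)/r^(5/6)
Q^(1/3) = 15.918
H^(1/2) = 2.1737
r^(5/6) = 5.2759
v = 0.195 * 15.918 * 2.1737 / 5.2759 = 1.2789 m/s

1.2789 m/s


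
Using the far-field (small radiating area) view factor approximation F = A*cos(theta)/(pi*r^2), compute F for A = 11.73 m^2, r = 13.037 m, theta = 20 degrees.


cos(20 deg) = 0.93969
pi*r^2 = 533.96
F = 11.73 * 0.93969 / 533.96 = 0.020643

0.020643


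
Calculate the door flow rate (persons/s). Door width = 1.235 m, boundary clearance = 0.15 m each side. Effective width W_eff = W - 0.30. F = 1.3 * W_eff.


W_eff = 1.235 - 0.30 = 0.935 m
F = 1.3 * 0.935 = 1.2155 persons/s

1.2155 persons/s


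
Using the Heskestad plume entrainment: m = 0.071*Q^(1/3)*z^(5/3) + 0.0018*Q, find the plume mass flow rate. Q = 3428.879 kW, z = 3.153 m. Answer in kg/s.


Q^(1/3) = 15.079
z^(5/3) = 6.7796
First term = 0.071 * 15.079 * 6.7796 = 7.2585
Second term = 0.0018 * 3428.879 = 6.1720
m = 13.431 kg/s

13.431 kg/s


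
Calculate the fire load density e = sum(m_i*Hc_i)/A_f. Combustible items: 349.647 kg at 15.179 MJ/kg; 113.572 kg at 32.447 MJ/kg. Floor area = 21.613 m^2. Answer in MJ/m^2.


Total energy = 349.647*15.179 + 113.572*32.447
= 5307.292 + 3685.071
= 8992.362 MJ
e = 8992.362 / 21.613 = 416.06 MJ/m^2

416.06 MJ/m^2


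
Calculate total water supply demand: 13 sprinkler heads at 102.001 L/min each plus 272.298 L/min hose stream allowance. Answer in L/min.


Sprinkler demand = 13 * 102.001 = 1326.013 L/min
Total = 1326.013 + 272.298 = 1598.311 L/min

1598.311 L/min


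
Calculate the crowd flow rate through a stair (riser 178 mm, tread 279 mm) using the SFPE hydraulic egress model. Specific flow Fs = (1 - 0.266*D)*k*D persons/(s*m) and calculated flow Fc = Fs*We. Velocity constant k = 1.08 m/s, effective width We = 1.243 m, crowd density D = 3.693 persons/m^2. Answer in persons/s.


1 - 0.266*D = 1 - 0.266*3.693 = 0.017662
Fs = 0.017662 * 1.08 * 3.693 = 0.070444 persons/(s*m)
Fc = 0.070444 * 1.243 = 0.087562 persons/s

0.087562 persons/s


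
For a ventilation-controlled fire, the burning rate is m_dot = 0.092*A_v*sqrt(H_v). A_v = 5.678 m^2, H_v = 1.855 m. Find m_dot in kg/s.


sqrt(H_v) = 1.3620
m_dot = 0.092 * 5.678 * 1.3620 = 0.71147 kg/s

0.71147 kg/s


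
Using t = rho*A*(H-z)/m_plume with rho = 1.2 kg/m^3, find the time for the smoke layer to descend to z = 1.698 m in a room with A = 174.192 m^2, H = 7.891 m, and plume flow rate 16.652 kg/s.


H - z = 6.193 m
t = 1.2 * 174.192 * 6.193 / 16.652 = 77.740 s

77.740 s


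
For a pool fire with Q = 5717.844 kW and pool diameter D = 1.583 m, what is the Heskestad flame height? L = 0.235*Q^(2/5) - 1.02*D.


Q^(2/5) = 31.834
0.235 * Q^(2/5) = 7.4810
1.02 * D = 1.6147
L = 5.8664 m

5.8664 m


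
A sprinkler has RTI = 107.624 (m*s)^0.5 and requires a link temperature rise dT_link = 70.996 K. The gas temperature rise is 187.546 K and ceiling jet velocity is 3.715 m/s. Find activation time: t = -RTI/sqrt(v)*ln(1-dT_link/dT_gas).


dT_link/dT_gas = 0.37855
ln(1 - 0.37855) = -0.47570
t = -107.624 / sqrt(3.715) * -0.47570 = 26.562 s

26.562 s


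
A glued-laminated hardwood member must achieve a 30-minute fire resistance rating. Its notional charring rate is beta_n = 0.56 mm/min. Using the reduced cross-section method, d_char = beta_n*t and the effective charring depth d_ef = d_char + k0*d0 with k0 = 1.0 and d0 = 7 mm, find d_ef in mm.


d_char = 0.56 * 30 = 16.8 mm
d_ef = 16.8 + 1.0*7 = 23.8 mm

23.8 mm


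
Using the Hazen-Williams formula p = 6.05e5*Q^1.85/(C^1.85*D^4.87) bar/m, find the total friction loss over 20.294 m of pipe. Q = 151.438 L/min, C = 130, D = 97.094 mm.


Q^1.85 = 10800
C^1.85 = 8143.2
D^4.87 = 4.7602e+09
p/m = 0.00016857 bar/m
p_total = 0.00016857 * 20.294 = 0.0034209 bar

0.0034209 bar


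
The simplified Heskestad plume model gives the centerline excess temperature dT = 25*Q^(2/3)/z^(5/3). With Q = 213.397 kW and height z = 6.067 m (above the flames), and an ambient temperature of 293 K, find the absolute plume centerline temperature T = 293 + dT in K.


Q^(2/3) = 35.710
z^(5/3) = 20.182
dT = 25 * 35.710 / 20.182 = 44.236 K
T = 293 + 44.236 = 337.24 K

337.24 K


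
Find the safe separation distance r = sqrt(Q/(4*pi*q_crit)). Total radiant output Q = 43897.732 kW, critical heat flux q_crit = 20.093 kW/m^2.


4*pi*q_crit = 252.50
Q/(4*pi*q_crit) = 173.86
r = sqrt(173.86) = 13.185 m

13.185 m


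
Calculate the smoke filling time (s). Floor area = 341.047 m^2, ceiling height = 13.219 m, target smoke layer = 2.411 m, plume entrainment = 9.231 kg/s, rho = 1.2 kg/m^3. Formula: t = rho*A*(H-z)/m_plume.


H - z = 10.808 m
t = 1.2 * 341.047 * 10.808 / 9.231 = 479.17 s

479.17 s


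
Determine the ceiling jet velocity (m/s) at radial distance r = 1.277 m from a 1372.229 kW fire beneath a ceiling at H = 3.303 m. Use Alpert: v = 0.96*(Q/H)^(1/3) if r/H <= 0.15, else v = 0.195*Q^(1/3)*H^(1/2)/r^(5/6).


r/H = 1.277 / 3.303 = 0.38662
r/H > 0.15, so v = 0.195*Q^(1/3)*H^(1/2)/r^(5/6)
Q^(1/3) = 11.112
H^(1/2) = 1.8174
r^(5/6) = 1.2260
v = 0.195 * 11.112 * 1.8174 / 1.2260 = 3.2122 m/s

3.2122 m/s


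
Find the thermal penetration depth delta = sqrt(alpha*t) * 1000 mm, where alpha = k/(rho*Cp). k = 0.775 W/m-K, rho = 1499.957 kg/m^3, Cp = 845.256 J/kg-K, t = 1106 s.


alpha = 0.775 / (1499.957 * 845.256) = 6.1127e-07 m^2/s
alpha * t = 0.00067607
delta = sqrt(0.00067607) * 1000 = 26.001 mm

26.001 mm


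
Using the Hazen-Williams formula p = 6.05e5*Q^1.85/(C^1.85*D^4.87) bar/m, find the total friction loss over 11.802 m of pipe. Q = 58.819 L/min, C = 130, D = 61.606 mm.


Q^1.85 = 1877.6
C^1.85 = 8143.2
D^4.87 = 5.1935e+08
p/m = 0.00026860 bar/m
p_total = 0.00026860 * 11.802 = 0.0031700 bar

0.0031700 bar


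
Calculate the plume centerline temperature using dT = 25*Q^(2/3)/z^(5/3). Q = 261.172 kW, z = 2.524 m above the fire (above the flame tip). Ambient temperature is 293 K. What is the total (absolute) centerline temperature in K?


Q^(2/3) = 40.859
z^(5/3) = 4.6790
dT = 25 * 40.859 / 4.6790 = 218.31 K
T = 293 + 218.31 = 511.31 K

511.31 K


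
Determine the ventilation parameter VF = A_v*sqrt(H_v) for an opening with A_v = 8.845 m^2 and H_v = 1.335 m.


sqrt(H_v) = 1.1554
VF = 8.845 * 1.1554 = 10.220 m^(5/2)

10.220 m^(5/2)


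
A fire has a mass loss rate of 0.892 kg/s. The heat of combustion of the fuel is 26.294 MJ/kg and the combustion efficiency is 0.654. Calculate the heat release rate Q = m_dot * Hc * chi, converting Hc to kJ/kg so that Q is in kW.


Hc = 26.294 MJ/kg = 26.294 * 1000 kJ/kg = 26294 kJ/kg
Q = 0.892 kg/s * 26294 kJ/kg * 0.654 = 15339 kW

15339 kW


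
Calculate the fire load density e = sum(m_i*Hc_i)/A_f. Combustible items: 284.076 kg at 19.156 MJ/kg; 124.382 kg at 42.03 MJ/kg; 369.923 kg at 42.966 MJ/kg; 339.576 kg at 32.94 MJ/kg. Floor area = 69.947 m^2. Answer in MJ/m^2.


Total energy = 284.076*19.156 + 124.382*42.03 + 369.923*42.966 + 339.576*32.94
= 5441.760 + 5227.775 + 15894.11 + 11185.63
= 37749.28 MJ
e = 37749.28 / 69.947 = 539.68 MJ/m^2

539.68 MJ/m^2


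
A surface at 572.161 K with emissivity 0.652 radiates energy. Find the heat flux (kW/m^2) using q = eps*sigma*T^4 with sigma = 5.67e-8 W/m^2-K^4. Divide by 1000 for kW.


T^4 = 1.0717e+11
q = 0.652 * 5.67e-8 * 1.0717e+11 / 1000 = 3.9619 kW/m^2

3.9619 kW/m^2


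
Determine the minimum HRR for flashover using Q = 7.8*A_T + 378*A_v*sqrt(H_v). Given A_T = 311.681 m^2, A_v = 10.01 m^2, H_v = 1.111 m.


7.8*A_T = 2431.1
sqrt(H_v) = 1.0540
378*A_v*sqrt(H_v) = 3988.3
Q = 2431.1 + 3988.3 = 6419.4 kW

6419.4 kW


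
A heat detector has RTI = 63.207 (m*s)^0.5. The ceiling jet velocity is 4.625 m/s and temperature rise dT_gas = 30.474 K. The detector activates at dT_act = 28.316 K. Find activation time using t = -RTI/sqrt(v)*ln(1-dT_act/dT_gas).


dT_act/dT_gas = 0.92919
ln(1 - 0.92919) = -2.6477
t = -63.207 / sqrt(4.625) * -2.6477 = 77.817 s

77.817 s


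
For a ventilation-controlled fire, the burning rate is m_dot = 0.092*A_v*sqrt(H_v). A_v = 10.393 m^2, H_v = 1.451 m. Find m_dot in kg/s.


sqrt(H_v) = 1.2046
m_dot = 0.092 * 10.393 * 1.2046 = 1.1518 kg/s

1.1518 kg/s


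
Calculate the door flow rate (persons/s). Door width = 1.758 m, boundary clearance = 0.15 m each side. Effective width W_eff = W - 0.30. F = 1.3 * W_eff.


W_eff = 1.758 - 0.30 = 1.458 m
F = 1.3 * 1.458 = 1.8954 persons/s

1.8954 persons/s


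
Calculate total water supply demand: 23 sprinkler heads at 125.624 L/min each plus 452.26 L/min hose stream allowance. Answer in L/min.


Sprinkler demand = 23 * 125.624 = 2889.352 L/min
Total = 2889.352 + 452.26 = 3341.612 L/min

3341.612 L/min


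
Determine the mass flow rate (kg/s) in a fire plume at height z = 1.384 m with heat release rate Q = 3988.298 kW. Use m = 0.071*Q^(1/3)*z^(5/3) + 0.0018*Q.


Q^(1/3) = 15.859
z^(5/3) = 1.7188
First term = 0.071 * 15.859 * 1.7188 = 1.9353
Second term = 0.0018 * 3988.298 = 7.1789
m = 9.1142 kg/s

9.1142 kg/s


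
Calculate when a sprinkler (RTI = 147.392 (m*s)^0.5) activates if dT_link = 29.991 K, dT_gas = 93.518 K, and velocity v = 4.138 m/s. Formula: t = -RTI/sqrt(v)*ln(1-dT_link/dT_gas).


dT_link/dT_gas = 0.32070
ln(1 - 0.32070) = -0.38669
t = -147.392 / sqrt(4.138) * -0.38669 = 28.018 s

28.018 s


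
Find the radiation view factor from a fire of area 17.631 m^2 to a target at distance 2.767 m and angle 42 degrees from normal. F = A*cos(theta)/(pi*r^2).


cos(42 deg) = 0.74314
pi*r^2 = 24.053
F = 17.631 * 0.74314 / 24.053 = 0.54473

0.54473


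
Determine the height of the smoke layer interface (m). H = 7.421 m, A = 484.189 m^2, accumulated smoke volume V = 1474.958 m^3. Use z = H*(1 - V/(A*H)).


V/(A*H) = 0.41049
1 - 0.41049 = 0.58951
z = 7.421 * 0.58951 = 4.3748 m

4.3748 m


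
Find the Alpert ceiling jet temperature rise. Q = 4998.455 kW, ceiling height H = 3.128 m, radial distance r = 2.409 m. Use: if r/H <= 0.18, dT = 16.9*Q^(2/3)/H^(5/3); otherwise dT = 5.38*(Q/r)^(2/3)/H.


r/H = 2.409 / 3.128 = 0.77014
r/H > 0.18, so dT = 5.38*(Q/r)^(2/3)/H
Q/r = 2074.9
(Q/r)^(2/3) = 162.68
dT = 5.38 * 162.68 / 3.128 = 279.80 K

279.80 K


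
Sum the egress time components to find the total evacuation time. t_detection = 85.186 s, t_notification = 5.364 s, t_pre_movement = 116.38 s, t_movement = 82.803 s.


Total = 85.186 + 5.364 + 116.38 + 82.803 = 289.733 s

289.733 s


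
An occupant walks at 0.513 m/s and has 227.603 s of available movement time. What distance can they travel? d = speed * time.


d = 0.513 * 227.603 = 116.76 m

116.76 m


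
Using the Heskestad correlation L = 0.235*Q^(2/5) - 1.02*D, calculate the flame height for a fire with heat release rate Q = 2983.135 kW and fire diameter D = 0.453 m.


Q^(2/5) = 24.540
0.235 * Q^(2/5) = 5.7668
1.02 * D = 0.46206
L = 5.3048 m

5.3048 m


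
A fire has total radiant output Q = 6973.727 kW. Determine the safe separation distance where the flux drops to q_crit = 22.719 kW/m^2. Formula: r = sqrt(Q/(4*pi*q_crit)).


4*pi*q_crit = 285.50
Q/(4*pi*q_crit) = 24.427
r = sqrt(24.427) = 4.9423 m

4.9423 m


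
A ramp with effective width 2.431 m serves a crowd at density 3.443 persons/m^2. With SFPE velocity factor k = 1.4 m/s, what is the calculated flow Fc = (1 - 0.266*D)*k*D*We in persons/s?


1 - 0.266*D = 1 - 0.266*3.443 = 0.084162
Fs = 0.084162 * 1.4 * 3.443 = 0.40568 persons/(s*m)
Fc = 0.40568 * 2.431 = 0.98620 persons/s

0.98620 persons/s


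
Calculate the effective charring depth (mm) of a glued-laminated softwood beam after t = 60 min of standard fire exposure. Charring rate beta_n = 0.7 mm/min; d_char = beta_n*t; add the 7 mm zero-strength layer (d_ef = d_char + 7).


d_char = 0.7 * 60 = 42 mm
d_ef = 42 + 1.0*7 = 49 mm

49 mm


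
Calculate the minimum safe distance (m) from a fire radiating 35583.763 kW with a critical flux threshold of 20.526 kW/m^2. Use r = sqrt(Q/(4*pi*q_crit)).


4*pi*q_crit = 257.94
Q/(4*pi*q_crit) = 137.96
r = sqrt(137.96) = 11.745 m

11.745 m


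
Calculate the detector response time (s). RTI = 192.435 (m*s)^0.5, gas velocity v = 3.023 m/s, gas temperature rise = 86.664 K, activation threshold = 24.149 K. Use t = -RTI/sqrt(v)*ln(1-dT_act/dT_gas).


dT_act/dT_gas = 0.27865
ln(1 - 0.27865) = -0.32663
t = -192.435 / sqrt(3.023) * -0.32663 = 36.151 s

36.151 s


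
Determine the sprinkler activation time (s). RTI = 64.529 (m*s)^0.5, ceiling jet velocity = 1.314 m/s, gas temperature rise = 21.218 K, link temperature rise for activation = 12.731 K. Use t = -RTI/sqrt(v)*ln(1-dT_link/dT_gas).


dT_link/dT_gas = 0.60001
ln(1 - 0.60001) = -0.91631
t = -64.529 / sqrt(1.314) * -0.91631 = 51.582 s

51.582 s


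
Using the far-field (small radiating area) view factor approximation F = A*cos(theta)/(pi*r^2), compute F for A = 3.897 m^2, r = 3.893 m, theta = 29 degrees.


cos(29 deg) = 0.87462
pi*r^2 = 47.612
F = 3.897 * 0.87462 / 47.612 = 0.071586

0.071586


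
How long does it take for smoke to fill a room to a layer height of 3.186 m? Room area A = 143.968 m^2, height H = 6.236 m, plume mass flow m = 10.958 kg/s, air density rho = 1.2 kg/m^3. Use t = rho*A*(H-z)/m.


H - z = 3.05 m
t = 1.2 * 143.968 * 3.05 / 10.958 = 48.086 s

48.086 s


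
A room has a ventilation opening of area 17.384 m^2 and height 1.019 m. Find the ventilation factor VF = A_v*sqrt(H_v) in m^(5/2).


sqrt(H_v) = 1.0095
VF = 17.384 * 1.0095 = 17.548 m^(5/2)

17.548 m^(5/2)


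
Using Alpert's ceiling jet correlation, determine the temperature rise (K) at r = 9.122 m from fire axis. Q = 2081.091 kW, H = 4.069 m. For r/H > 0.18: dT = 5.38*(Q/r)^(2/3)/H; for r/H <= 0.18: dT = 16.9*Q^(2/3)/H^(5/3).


r/H = 9.122 / 4.069 = 2.2418
r/H > 0.18, so dT = 5.38*(Q/r)^(2/3)/H
Q/r = 228.14
(Q/r)^(2/3) = 37.337
dT = 5.38 * 37.337 / 4.069 = 49.366 K

49.366 K


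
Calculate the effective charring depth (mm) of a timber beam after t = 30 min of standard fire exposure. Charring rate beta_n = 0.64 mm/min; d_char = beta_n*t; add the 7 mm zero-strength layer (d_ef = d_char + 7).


d_char = 0.64 * 30 = 19.2 mm
d_ef = 19.2 + 1.0*7 = 26.2 mm

26.2 mm


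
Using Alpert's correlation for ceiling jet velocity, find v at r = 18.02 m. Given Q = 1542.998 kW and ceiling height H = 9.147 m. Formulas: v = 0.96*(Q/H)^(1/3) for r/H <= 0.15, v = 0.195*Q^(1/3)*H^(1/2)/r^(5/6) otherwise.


r/H = 18.02 / 9.147 = 1.9700
r/H > 0.15, so v = 0.195*Q^(1/3)*H^(1/2)/r^(5/6)
Q^(1/3) = 11.555
H^(1/2) = 3.0244
r^(5/6) = 11.129
v = 0.195 * 11.555 * 3.0244 / 11.129 = 0.61235 m/s

0.61235 m/s


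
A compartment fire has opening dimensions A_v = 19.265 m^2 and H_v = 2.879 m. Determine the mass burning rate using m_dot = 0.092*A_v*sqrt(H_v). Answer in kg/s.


sqrt(H_v) = 1.6968
m_dot = 0.092 * 19.265 * 1.6968 = 3.0073 kg/s

3.0073 kg/s


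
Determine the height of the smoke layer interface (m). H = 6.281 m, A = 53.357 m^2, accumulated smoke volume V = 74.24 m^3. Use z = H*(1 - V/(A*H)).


V/(A*H) = 0.22152
1 - 0.22152 = 0.77848
z = 6.281 * 0.77848 = 4.8896 m

4.8896 m


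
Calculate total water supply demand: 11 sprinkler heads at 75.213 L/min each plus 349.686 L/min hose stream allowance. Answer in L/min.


Sprinkler demand = 11 * 75.213 = 827.343 L/min
Total = 827.343 + 349.686 = 1177.029 L/min

1177.029 L/min


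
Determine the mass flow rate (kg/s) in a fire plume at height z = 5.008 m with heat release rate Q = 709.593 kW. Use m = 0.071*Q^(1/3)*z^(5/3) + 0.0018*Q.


Q^(1/3) = 8.9194
z^(5/3) = 14.659
First term = 0.071 * 8.9194 * 14.659 = 9.2833
Second term = 0.0018 * 709.593 = 1.2773
m = 10.561 kg/s

10.561 kg/s


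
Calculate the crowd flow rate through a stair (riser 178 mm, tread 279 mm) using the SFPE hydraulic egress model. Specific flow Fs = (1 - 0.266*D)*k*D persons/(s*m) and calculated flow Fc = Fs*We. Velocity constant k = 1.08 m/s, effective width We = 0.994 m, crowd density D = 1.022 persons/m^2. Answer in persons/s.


1 - 0.266*D = 1 - 0.266*1.022 = 0.72815
Fs = 0.72815 * 1.08 * 1.022 = 0.80370 persons/(s*m)
Fc = 0.80370 * 0.994 = 0.79888 persons/s

0.79888 persons/s


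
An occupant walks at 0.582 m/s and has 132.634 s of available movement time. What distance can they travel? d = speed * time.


d = 0.582 * 132.634 = 77.193 m

77.193 m


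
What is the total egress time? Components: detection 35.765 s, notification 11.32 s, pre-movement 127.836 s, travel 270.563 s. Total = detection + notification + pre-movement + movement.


Total = 35.765 + 11.32 + 127.836 + 270.563 = 445.484 s

445.484 s


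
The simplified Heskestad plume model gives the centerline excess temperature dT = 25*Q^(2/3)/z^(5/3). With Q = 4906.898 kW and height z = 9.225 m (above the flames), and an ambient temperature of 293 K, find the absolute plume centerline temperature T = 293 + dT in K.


Q^(2/3) = 288.76
z^(5/3) = 40.577
dT = 25 * 288.76 / 40.577 = 177.91 K
T = 293 + 177.91 = 470.91 K

470.91 K


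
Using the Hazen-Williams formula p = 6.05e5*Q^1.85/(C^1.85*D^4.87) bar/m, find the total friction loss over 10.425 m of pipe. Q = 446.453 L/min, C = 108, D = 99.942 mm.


Q^1.85 = 79815
C^1.85 = 5778.8
D^4.87 = 5.4799e+09
p/m = 0.0015249 bar/m
p_total = 0.0015249 * 10.425 = 0.015897 bar

0.015897 bar


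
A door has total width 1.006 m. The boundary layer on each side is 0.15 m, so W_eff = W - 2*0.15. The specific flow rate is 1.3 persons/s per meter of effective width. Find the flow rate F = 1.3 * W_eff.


W_eff = 1.006 - 0.30 = 0.706 m
F = 1.3 * 0.706 = 0.91780 persons/s

0.91780 persons/s


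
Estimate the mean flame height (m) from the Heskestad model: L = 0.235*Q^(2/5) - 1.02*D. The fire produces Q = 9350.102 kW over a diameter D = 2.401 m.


Q^(2/5) = 38.755
0.235 * Q^(2/5) = 9.1074
1.02 * D = 2.4490
L = 6.6584 m

6.6584 m


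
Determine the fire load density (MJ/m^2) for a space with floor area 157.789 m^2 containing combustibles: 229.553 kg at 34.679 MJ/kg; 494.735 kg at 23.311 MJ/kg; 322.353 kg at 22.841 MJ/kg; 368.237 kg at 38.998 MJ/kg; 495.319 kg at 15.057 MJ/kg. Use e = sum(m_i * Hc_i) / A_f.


Total energy = 229.553*34.679 + 494.735*23.311 + 322.353*22.841 + 368.237*38.998 + 495.319*15.057
= 7960.668 + 11532.77 + 7362.865 + 14360.51 + 7458.018
= 48674.83 MJ
e = 48674.83 / 157.789 = 308.48 MJ/m^2

308.48 MJ/m^2


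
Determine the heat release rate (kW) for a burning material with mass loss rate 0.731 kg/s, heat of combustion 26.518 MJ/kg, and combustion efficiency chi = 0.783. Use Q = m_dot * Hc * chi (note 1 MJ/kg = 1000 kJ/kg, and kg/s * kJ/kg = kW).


Hc = 26.518 MJ/kg = 26.518 * 1000 kJ/kg = 26518 kJ/kg
Q = 0.731 kg/s * 26518 kJ/kg * 0.783 = 15178 kW

15178 kW


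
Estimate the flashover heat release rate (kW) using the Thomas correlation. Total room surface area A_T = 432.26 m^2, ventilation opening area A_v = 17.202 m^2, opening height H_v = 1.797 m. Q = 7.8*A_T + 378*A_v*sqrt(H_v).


7.8*A_T = 3371.628
sqrt(H_v) = 1.3405
378*A_v*sqrt(H_v) = 8716.6
Q = 3371.628 + 8716.6 = 12088 kW

12088 kW


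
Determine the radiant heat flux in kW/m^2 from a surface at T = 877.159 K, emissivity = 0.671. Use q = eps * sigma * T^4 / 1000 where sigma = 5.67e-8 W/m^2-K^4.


T^4 = 5.9199e+11
q = 0.671 * 5.67e-8 * 5.9199e+11 / 1000 = 22.523 kW/m^2

22.523 kW/m^2


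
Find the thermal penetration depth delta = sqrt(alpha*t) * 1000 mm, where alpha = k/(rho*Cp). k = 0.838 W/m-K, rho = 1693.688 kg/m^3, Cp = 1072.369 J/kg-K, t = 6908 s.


alpha = 0.838 / (1693.688 * 1072.369) = 4.6139e-07 m^2/s
alpha * t = 0.0031873
delta = sqrt(0.0031873) * 1000 = 56.456 mm

56.456 mm


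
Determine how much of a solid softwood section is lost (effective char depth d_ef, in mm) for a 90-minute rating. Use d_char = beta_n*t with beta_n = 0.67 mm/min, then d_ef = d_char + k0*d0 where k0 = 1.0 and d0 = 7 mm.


d_char = 0.67 * 90 = 60.3 mm
d_ef = 60.3 + 1.0*7 = 67.3 mm

67.3 mm


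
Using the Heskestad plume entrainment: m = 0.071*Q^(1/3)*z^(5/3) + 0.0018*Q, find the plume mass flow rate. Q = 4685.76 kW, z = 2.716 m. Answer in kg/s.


Q^(1/3) = 16.734
z^(5/3) = 5.2871
First term = 0.071 * 16.734 * 5.2871 = 6.2816
Second term = 0.0018 * 4685.76 = 8.4344
m = 14.716 kg/s

14.716 kg/s


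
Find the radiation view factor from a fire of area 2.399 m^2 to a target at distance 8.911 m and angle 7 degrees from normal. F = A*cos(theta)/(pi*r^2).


cos(7 deg) = 0.99255
pi*r^2 = 249.46
F = 2.399 * 0.99255 / 249.46 = 0.0095450

0.0095450


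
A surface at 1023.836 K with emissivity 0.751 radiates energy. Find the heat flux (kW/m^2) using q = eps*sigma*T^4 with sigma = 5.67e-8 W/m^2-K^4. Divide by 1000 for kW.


T^4 = 1.0988e+12
q = 0.751 * 5.67e-8 * 1.0988e+12 / 1000 = 46.789 kW/m^2

46.789 kW/m^2


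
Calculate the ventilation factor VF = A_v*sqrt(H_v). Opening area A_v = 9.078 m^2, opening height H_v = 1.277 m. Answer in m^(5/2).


sqrt(H_v) = 1.1300
VF = 9.078 * 1.1300 = 10.259 m^(5/2)

10.259 m^(5/2)


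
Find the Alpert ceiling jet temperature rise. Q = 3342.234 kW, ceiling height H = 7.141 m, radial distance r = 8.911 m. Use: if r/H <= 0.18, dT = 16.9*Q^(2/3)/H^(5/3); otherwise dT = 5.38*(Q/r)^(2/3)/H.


r/H = 8.911 / 7.141 = 1.2479
r/H > 0.18, so dT = 5.38*(Q/r)^(2/3)/H
Q/r = 375.07
(Q/r)^(2/3) = 52.008
dT = 5.38 * 52.008 / 7.141 = 39.183 K

39.183 K


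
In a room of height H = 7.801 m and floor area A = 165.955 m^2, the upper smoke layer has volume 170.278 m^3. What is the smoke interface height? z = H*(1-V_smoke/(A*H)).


V/(A*H) = 0.13153
1 - 0.13153 = 0.86847
z = 7.801 * 0.86847 = 6.7750 m

6.7750 m


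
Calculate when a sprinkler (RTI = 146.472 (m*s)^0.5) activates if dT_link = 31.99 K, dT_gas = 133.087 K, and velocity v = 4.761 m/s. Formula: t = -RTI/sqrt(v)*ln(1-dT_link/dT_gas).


dT_link/dT_gas = 0.24037
ln(1 - 0.24037) = -0.27492
t = -146.472 / sqrt(4.761) * -0.27492 = 18.455 s

18.455 s


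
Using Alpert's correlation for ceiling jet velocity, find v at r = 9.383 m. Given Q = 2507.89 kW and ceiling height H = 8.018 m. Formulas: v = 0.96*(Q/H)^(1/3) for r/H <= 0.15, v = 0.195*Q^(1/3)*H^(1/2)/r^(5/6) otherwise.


r/H = 9.383 / 8.018 = 1.1702
r/H > 0.15, so v = 0.195*Q^(1/3)*H^(1/2)/r^(5/6)
Q^(1/3) = 13.586
H^(1/2) = 2.8316
r^(5/6) = 6.4608
v = 0.195 * 13.586 * 2.8316 / 6.4608 = 1.1611 m/s

1.1611 m/s


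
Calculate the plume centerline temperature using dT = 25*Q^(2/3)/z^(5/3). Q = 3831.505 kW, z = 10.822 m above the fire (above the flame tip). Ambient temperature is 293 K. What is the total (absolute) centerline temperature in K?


Q^(2/3) = 244.86
z^(5/3) = 52.948
dT = 25 * 244.86 / 52.948 = 115.61 K
T = 293 + 115.61 = 408.61 K

408.61 K


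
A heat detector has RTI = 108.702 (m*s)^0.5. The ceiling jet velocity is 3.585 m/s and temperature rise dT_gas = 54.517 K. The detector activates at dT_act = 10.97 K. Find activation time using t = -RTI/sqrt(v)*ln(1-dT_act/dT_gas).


dT_act/dT_gas = 0.20122
ln(1 - 0.20122) = -0.22467
t = -108.702 / sqrt(3.585) * -0.22467 = 12.899 s

12.899 s


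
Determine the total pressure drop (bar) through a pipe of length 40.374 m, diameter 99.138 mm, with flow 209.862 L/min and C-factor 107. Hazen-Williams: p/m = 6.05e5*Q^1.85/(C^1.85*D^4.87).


Q^1.85 = 19750
C^1.85 = 5680.2
D^4.87 = 5.2685e+09
p/m = 0.00039929 bar/m
p_total = 0.00039929 * 40.374 = 0.016121 bar

0.016121 bar


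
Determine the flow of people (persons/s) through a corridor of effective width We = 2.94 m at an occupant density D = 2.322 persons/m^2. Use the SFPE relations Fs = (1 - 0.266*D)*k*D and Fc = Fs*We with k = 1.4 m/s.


1 - 0.266*D = 1 - 0.266*2.322 = 0.38235
Fs = 0.38235 * 1.4 * 2.322 = 1.2429 persons/(s*m)
Fc = 1.2429 * 2.94 = 3.6542 persons/s

3.6542 persons/s


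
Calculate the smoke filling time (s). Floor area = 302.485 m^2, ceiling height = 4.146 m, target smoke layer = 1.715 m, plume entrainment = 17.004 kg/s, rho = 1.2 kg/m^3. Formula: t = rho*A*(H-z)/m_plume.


H - z = 2.431 m
t = 1.2 * 302.485 * 2.431 / 17.004 = 51.894 s

51.894 s


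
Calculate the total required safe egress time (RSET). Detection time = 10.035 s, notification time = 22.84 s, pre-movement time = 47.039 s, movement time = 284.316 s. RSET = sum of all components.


Total = 10.035 + 22.84 + 47.039 + 284.316 = 364.23 s

364.23 s


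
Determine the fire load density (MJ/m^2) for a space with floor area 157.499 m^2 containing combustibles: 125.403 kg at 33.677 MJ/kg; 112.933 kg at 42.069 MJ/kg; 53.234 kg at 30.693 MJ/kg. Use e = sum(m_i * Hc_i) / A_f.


Total energy = 125.403*33.677 + 112.933*42.069 + 53.234*30.693
= 4223.197 + 4750.978 + 1633.911
= 10608.09 MJ
e = 10608.09 / 157.499 = 67.353 MJ/m^2

67.353 MJ/m^2


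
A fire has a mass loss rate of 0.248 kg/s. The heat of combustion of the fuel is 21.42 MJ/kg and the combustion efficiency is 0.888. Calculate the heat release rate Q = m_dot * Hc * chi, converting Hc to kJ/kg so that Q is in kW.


Hc = 21.42 MJ/kg = 21.42 * 1000 kJ/kg = 21420 kJ/kg
Q = 0.248 kg/s * 21420 kJ/kg * 0.888 = 4717.2 kW

4717.2 kW


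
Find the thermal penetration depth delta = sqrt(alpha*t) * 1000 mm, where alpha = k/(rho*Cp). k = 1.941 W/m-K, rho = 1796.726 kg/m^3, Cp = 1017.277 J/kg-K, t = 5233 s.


alpha = 1.941 / (1796.726 * 1017.277) = 1.0620e-06 m^2/s
alpha * t = 0.0055572
delta = sqrt(0.0055572) * 1000 = 74.547 mm

74.547 mm


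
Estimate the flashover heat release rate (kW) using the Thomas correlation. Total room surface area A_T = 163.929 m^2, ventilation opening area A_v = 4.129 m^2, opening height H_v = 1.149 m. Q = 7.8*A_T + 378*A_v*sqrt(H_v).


7.8*A_T = 1278.6
sqrt(H_v) = 1.0719
378*A_v*sqrt(H_v) = 1673.0
Q = 1278.6 + 1673.0 = 2951.6 kW

2951.6 kW


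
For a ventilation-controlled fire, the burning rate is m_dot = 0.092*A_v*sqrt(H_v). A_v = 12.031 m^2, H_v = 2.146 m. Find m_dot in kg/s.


sqrt(H_v) = 1.4649
m_dot = 0.092 * 12.031 * 1.4649 = 1.6215 kg/s

1.6215 kg/s


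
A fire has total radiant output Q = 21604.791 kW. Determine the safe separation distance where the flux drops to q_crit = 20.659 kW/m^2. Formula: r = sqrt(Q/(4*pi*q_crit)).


4*pi*q_crit = 259.61
Q/(4*pi*q_crit) = 83.221
r = sqrt(83.221) = 9.1225 m

9.1225 m


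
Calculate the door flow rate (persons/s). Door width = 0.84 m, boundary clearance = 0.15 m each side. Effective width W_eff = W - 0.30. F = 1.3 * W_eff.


W_eff = 0.84 - 0.30 = 0.54 m
F = 1.3 * 0.54 = 0.702 persons/s

0.702 persons/s


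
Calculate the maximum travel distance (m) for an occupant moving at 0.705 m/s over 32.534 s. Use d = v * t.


d = 0.705 * 32.534 = 22.936 m

22.936 m


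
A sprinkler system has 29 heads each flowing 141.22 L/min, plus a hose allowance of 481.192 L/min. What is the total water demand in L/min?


Sprinkler demand = 29 * 141.22 = 4095.38 L/min
Total = 4095.38 + 481.192 = 4576.572 L/min

4576.572 L/min


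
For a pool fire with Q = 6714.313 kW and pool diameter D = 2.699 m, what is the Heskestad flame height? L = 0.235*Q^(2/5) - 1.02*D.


Q^(2/5) = 33.947
0.235 * Q^(2/5) = 7.9775
1.02 * D = 2.7530
L = 5.2246 m

5.2246 m


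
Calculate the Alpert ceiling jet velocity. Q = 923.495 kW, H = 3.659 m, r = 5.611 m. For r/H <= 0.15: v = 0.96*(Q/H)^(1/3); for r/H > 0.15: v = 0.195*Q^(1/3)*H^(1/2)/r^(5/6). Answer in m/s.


r/H = 5.611 / 3.659 = 1.5335
r/H > 0.15, so v = 0.195*Q^(1/3)*H^(1/2)/r^(5/6)
Q^(1/3) = 9.7382
H^(1/2) = 1.9129
r^(5/6) = 4.2092
v = 0.195 * 9.7382 * 1.9129 / 4.2092 = 0.86297 m/s

0.86297 m/s


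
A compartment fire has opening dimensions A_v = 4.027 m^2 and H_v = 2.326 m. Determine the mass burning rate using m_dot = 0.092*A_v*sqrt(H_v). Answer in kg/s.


sqrt(H_v) = 1.5251
m_dot = 0.092 * 4.027 * 1.5251 = 0.56503 kg/s

0.56503 kg/s


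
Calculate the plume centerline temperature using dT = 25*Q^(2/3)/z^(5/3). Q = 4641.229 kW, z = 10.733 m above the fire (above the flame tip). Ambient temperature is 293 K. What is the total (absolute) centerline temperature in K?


Q^(2/3) = 278.24
z^(5/3) = 52.224
dT = 25 * 278.24 / 52.224 = 133.20 K
T = 293 + 133.20 = 426.20 K

426.20 K


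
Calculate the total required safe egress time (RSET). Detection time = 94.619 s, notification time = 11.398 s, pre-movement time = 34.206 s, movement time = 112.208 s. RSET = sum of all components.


Total = 94.619 + 11.398 + 34.206 + 112.208 = 252.431 s

252.431 s


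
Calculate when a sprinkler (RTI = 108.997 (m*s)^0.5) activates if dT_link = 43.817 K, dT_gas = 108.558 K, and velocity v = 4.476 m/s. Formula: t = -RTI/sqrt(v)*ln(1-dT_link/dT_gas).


dT_link/dT_gas = 0.40363
ln(1 - 0.40363) = -0.51689
t = -108.997 / sqrt(4.476) * -0.51689 = 26.630 s

26.630 s


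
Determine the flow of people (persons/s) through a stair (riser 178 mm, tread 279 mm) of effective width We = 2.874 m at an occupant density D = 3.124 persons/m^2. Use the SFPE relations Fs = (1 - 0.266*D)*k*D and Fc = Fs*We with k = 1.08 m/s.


1 - 0.266*D = 1 - 0.266*3.124 = 0.16902
Fs = 0.16902 * 1.08 * 3.124 = 0.57025 persons/(s*m)
Fc = 0.57025 * 2.874 = 1.6389 persons/s

1.6389 persons/s


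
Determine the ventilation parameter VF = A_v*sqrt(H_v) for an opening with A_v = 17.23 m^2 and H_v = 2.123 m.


sqrt(H_v) = 1.4571
VF = 17.23 * 1.4571 = 25.105 m^(5/2)

25.105 m^(5/2)


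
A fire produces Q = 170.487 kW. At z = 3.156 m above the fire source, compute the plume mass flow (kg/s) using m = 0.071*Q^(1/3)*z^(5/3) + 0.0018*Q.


Q^(1/3) = 5.5449
z^(5/3) = 6.7904
First term = 0.071 * 5.5449 * 6.7904 = 2.6733
Second term = 0.0018 * 170.487 = 0.30688
m = 2.9802 kg/s

2.9802 kg/s


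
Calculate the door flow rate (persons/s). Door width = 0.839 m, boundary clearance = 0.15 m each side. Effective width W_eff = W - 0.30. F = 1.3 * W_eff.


W_eff = 0.839 - 0.30 = 0.539 m
F = 1.3 * 0.539 = 0.70070 persons/s

0.70070 persons/s


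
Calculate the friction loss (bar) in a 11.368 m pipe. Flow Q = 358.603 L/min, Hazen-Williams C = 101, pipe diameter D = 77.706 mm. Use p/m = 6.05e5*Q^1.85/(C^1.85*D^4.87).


Q^1.85 = 53215
C^1.85 = 5105.0
D^4.87 = 1.6088e+09
p/m = 0.0039200 bar/m
p_total = 0.0039200 * 11.368 = 0.044562 bar

0.044562 bar


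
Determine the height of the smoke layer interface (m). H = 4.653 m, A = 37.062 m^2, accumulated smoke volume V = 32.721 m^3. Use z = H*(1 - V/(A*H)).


V/(A*H) = 0.18974
1 - 0.18974 = 0.81026
z = 4.653 * 0.81026 = 3.7701 m

3.7701 m


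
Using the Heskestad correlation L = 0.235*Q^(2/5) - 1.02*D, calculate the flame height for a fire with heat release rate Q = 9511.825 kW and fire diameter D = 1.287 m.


Q^(2/5) = 39.022
0.235 * Q^(2/5) = 9.1701
1.02 * D = 1.3127
L = 7.8573 m

7.8573 m


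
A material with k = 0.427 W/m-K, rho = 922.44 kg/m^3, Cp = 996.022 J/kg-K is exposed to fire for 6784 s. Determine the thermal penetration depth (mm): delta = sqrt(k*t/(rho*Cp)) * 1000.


alpha = 0.427 / (922.44 * 996.022) = 4.6475e-07 m^2/s
alpha * t = 0.0031529
delta = sqrt(0.0031529) * 1000 = 56.150 mm

56.150 mm


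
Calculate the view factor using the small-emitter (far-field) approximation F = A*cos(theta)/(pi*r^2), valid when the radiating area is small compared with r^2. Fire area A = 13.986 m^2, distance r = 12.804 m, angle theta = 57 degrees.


cos(57 deg) = 0.54464
pi*r^2 = 515.04
F = 13.986 * 0.54464 / 515.04 = 0.014790

0.014790


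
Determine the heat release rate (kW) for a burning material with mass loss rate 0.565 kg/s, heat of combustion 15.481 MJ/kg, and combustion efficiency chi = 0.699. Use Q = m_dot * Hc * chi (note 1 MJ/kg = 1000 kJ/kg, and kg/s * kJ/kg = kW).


Hc = 15.481 MJ/kg = 15.481 * 1000 kJ/kg = 15481 kJ/kg
Q = 0.565 kg/s * 15481 kJ/kg * 0.699 = 6114.0 kW

6114.0 kW


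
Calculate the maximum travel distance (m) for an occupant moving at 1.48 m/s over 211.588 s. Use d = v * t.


d = 1.48 * 211.588 = 313.15 m

313.15 m


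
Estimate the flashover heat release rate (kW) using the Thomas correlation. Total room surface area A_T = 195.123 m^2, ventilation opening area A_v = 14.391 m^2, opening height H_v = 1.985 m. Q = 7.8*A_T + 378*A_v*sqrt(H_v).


7.8*A_T = 1522.0
sqrt(H_v) = 1.4089
378*A_v*sqrt(H_v) = 7664.1
Q = 1522.0 + 7664.1 = 9186.1 kW

9186.1 kW


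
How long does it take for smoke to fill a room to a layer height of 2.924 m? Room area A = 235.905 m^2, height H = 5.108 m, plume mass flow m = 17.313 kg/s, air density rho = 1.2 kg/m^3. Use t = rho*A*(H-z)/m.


H - z = 2.184 m
t = 1.2 * 235.905 * 2.184 / 17.313 = 35.711 s

35.711 s


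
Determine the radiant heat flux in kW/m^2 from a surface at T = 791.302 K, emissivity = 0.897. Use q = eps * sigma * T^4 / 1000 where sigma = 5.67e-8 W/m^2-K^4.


T^4 = 3.9207e+11
q = 0.897 * 5.67e-8 * 3.9207e+11 / 1000 = 19.941 kW/m^2

19.941 kW/m^2


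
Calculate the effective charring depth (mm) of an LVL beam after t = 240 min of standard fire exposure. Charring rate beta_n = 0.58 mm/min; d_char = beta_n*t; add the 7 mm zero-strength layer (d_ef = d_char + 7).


d_char = 0.58 * 240 = 139.2 mm
d_ef = 139.2 + 1.0*7 = 146.2 mm

146.2 mm


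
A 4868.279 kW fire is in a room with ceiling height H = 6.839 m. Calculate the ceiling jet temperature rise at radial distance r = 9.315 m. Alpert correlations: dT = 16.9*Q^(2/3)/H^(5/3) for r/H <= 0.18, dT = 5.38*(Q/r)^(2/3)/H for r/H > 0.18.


r/H = 9.315 / 6.839 = 1.3620
r/H > 0.18, so dT = 5.38*(Q/r)^(2/3)/H
Q/r = 522.63
(Q/r)^(2/3) = 64.883
dT = 5.38 * 64.883 / 6.839 = 51.041 K

51.041 K


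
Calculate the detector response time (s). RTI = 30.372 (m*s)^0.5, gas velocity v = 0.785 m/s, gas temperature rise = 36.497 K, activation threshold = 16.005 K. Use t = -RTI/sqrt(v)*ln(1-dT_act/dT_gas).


dT_act/dT_gas = 0.43853
ln(1 - 0.43853) = -0.57720
t = -30.372 / sqrt(0.785) * -0.57720 = 19.786 s

19.786 s


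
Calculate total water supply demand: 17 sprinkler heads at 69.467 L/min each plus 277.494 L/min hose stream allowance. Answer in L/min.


Sprinkler demand = 17 * 69.467 = 1180.939 L/min
Total = 1180.939 + 277.494 = 1458.433 L/min

1458.433 L/min


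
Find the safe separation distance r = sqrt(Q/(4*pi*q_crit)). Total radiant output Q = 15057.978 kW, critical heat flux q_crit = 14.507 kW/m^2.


4*pi*q_crit = 182.30
Q/(4*pi*q_crit) = 82.600
r = sqrt(82.600) = 9.0884 m

9.0884 m


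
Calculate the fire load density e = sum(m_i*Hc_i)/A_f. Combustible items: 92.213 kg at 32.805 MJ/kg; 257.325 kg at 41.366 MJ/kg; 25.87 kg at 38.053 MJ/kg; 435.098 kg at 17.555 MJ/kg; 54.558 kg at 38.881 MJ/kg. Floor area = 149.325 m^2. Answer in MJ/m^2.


Total energy = 92.213*32.805 + 257.325*41.366 + 25.87*38.053 + 435.098*17.555 + 54.558*38.881
= 3025.047 + 10644.51 + 984.4311 + 7638.145 + 2121.270
= 24413.40 MJ
e = 24413.40 / 149.325 = 163.49 MJ/m^2

163.49 MJ/m^2


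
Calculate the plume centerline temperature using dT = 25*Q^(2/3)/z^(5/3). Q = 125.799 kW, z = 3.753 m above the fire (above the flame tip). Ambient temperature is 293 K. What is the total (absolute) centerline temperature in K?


Q^(2/3) = 25.106
z^(5/3) = 9.0635
dT = 25 * 25.106 / 9.0635 = 69.251 K
T = 293 + 69.251 = 362.25 K

362.25 K


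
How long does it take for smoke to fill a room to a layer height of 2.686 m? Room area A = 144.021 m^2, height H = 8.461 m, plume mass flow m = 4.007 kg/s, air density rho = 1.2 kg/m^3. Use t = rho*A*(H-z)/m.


H - z = 5.775 m
t = 1.2 * 144.021 * 5.775 / 4.007 = 249.08 s

249.08 s


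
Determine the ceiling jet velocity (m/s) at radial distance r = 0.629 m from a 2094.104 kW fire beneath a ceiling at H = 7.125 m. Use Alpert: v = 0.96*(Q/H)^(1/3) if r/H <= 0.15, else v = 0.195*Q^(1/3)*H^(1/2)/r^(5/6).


r/H = 0.629 / 7.125 = 0.088281
r/H <= 0.15, so v = 0.96*(Q/H)^(1/3)
Q/H = 293.91
(Q/H)^(1/3) = 6.6487
v = 0.96 * 6.6487 = 6.3828 m/s

6.3828 m/s


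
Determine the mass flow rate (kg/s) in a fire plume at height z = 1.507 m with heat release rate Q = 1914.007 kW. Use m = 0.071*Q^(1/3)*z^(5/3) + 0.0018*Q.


Q^(1/3) = 12.416
z^(5/3) = 1.9809
First term = 0.071 * 12.416 * 1.9809 = 1.7462
Second term = 0.0018 * 1914.007 = 3.4452
m = 5.1914 kg/s

5.1914 kg/s


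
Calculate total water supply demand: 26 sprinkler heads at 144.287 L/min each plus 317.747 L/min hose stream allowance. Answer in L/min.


Sprinkler demand = 26 * 144.287 = 3751.462 L/min
Total = 3751.462 + 317.747 = 4069.209 L/min

4069.209 L/min


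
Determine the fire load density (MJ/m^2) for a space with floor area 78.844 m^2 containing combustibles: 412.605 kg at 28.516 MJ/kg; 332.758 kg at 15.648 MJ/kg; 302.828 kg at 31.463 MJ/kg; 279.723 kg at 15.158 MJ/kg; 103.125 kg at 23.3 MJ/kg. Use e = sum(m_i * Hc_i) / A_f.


Total energy = 412.605*28.516 + 332.758*15.648 + 302.828*31.463 + 279.723*15.158 + 103.125*23.3
= 11765.84 + 5206.997 + 9527.877 + 4240.041 + 2402.812
= 33143.57 MJ
e = 33143.57 / 78.844 = 420.37 MJ/m^2

420.37 MJ/m^2


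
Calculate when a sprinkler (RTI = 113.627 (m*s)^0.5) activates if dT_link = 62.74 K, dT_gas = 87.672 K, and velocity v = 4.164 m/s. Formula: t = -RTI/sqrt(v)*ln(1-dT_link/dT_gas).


dT_link/dT_gas = 0.71562
ln(1 - 0.71562) = -1.2575
t = -113.627 / sqrt(4.164) * -1.2575 = 70.019 s

70.019 s


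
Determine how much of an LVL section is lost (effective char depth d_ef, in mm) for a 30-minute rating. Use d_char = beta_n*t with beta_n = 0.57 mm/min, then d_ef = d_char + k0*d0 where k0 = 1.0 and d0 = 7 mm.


d_char = 0.57 * 30 = 17.1 mm
d_ef = 17.1 + 1.0*7 = 24.1 mm

24.1 mm


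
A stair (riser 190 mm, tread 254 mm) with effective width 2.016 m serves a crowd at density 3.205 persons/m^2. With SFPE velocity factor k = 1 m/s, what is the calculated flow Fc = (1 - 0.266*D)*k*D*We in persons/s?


1 - 0.266*D = 1 - 0.266*3.205 = 0.14747
Fs = 0.14747 * 1 * 3.205 = 0.47264 persons/(s*m)
Fc = 0.47264 * 2.016 = 0.95284 persons/s

0.95284 persons/s


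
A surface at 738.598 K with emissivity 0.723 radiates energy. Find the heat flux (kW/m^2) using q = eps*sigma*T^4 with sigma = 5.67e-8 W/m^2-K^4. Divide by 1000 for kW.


T^4 = 2.9760e+11
q = 0.723 * 5.67e-8 * 2.9760e+11 / 1000 = 12.200 kW/m^2

12.200 kW/m^2


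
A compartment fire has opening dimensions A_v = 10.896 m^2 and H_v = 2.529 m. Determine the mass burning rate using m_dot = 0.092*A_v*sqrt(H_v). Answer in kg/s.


sqrt(H_v) = 1.5903
m_dot = 0.092 * 10.896 * 1.5903 = 1.5942 kg/s

1.5942 kg/s


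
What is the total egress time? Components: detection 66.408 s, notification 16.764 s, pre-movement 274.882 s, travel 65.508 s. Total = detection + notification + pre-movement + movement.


Total = 66.408 + 16.764 + 274.882 + 65.508 = 423.562 s

423.562 s


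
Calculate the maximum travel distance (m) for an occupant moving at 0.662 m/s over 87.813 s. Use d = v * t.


d = 0.662 * 87.813 = 58.132 m

58.132 m
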